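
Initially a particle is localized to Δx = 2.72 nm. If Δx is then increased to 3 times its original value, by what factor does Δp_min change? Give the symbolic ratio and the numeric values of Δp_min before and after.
Original Δp_min = 1.939 × 10^-26 kg·m/s; new Δp'_min = 6.462 × 10^-27 kg·m/s; ratio Δp'_min/Δp_min = 1/3.

From the uncertainty principle ΔxΔp ≥ ℏ/2, the minimum momentum uncertainty is Δp_min = ℏ/(2Δx).

Original (Δx = 2.72 nm = 2.720e-09 m):
Δp_min = (1.055e-34 J·s)/(2 × 2.720e-09 m) = 1.939e-26 kg·m/s

When Δx → 3Δx:
Δp'_min = ℏ/(2 × 3Δx) = (1/3) × ℏ/(2Δx) = (1/3) × Δp_min
Δp'_min = 1/3 × 1.939e-26 kg·m/s = 6.462e-27 kg·m/s

Since Δp_min ∝ 1/Δx, when Δx is increased to 3 times its original value, Δp_min decreases to 1/3 of its original value.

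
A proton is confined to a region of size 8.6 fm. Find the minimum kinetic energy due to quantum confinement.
70.139 keV

Using the uncertainty principle:

1. Position uncertainty: Δx ≈ 8.600e-15 m
2. Minimum momentum uncertainty: Δp = ℏ/(2Δx) = 6.131e-21 kg·m/s
3. Minimum kinetic energy:
   KE = (Δp)²/(2m) = (6.131e-21)²/(2 × 1.673e-27 kg)
   KE = 1.124e-14 J = 70.139 keV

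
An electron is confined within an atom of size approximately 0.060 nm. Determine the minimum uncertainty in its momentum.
8.788 × 10^-25 kg·m/s

Using the Heisenberg uncertainty principle:
ΔxΔp ≥ ℏ/2

With Δx ≈ L = 6.000e-11 m (the confinement size):
Δp_min = ℏ/(2Δx)
Δp_min = (1.055e-34 J·s) / (2 × 6.000e-11 m)
Δp_min = 8.788e-25 kg·m/s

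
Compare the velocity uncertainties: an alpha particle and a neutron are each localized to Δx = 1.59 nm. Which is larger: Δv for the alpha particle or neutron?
The neutron has the larger minimum velocity uncertainty, by a ratio of 4.0.

For both particles, Δp_min = ℏ/(2Δx) = 3.316e-26 kg·m/s (same for both).

The velocity uncertainty is Δv = Δp/m:
- alpha particle: Δv = 3.316e-26 / 6.645e-27 = 4.991e+00 m/s = 4.991 m/s
- neutron: Δv = 3.316e-26 / 1.675e-27 = 1.980e+01 m/s = 19.799 m/s

Ratio: 1.980e+01 / 4.991e+00 = 4.0

The lighter particle has larger velocity uncertainty because Δv ∝ 1/m.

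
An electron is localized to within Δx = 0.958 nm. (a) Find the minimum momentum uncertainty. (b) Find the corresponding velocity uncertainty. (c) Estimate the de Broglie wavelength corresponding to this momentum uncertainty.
(a) Δp_min = 5.504 × 10^-26 kg·m/s
(b) Δv_min = 60.422 km/s
(c) λ_dB = 12.039 nm

Step-by-step:

(a) From the uncertainty principle:
Δp_min = ℏ/(2Δx) = (1.055e-34 J·s)/(2 × 9.580e-10 m) = 5.504e-26 kg·m/s

(b) The velocity uncertainty:
Δv = Δp/m = (5.504e-26 kg·m/s)/(9.109e-31 kg) = 6.042e+04 m/s = 60.422 km/s

(c) The de Broglie wavelength for this momentum:
λ = h/p = (6.626e-34 J·s)/(5.504e-26 kg·m/s) = 1.204e-08 m = 12.039 nm

Note: The de Broglie wavelength is comparable to the localization size, as expected from wave-particle duality.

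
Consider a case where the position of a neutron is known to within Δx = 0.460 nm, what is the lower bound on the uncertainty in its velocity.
68.437 m/s

Using the Heisenberg uncertainty principle and Δp = mΔv:
ΔxΔp ≥ ℏ/2
Δx(mΔv) ≥ ℏ/2

The minimum uncertainty in velocity is:
Δv_min = ℏ/(2mΔx)
Δv_min = (1.055e-34 J·s) / (2 × 1.675e-27 kg × 4.600e-10 m)
Δv_min = 6.844e+01 m/s = 68.437 m/s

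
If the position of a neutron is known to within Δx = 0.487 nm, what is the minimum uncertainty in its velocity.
64.643 m/s

Using the Heisenberg uncertainty principle and Δp = mΔv:
ΔxΔp ≥ ℏ/2
Δx(mΔv) ≥ ℏ/2

The minimum uncertainty in velocity is:
Δv_min = ℏ/(2mΔx)
Δv_min = (1.055e-34 J·s) / (2 × 1.675e-27 kg × 4.870e-10 m)
Δv_min = 6.464e+01 m/s = 64.643 m/s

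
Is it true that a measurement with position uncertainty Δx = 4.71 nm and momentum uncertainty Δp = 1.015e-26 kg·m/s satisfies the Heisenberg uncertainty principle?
No, it violates the uncertainty principle (impossible measurement).

Calculate the product ΔxΔp:
ΔxΔp = (4.710e-09 m) × (1.015e-26 kg·m/s)
ΔxΔp = 4.781e-35 J·s

Compare to the minimum allowed value ℏ/2:
ℏ/2 = 5.273e-35 J·s

Since ΔxΔp = 4.781e-35 J·s < 5.273e-35 J·s = ℏ/2,
the measurement violates the uncertainty principle.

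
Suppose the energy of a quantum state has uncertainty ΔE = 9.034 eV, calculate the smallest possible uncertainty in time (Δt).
36.430 as

Using the energy-time uncertainty principle:
ΔEΔt ≥ ℏ/2

The minimum uncertainty in time is:
Δt_min = ℏ/(2ΔE)
Δt_min = (1.055e-34 J·s) / (2 × 1.447e-18 J)
Δt_min = 3.643e-17 s = 36.430 as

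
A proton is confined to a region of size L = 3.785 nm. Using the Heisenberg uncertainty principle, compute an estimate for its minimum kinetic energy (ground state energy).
362.095 neV

Using the uncertainty principle to estimate ground state energy:

1. The position uncertainty is approximately the confinement size:
   Δx ≈ L = 3.785e-09 m

2. From ΔxΔp ≥ ℏ/2, the minimum momentum uncertainty is:
   Δp ≈ ℏ/(2L) = 1.393e-26 kg·m/s

3. The kinetic energy is approximately:
   KE ≈ (Δp)²/(2m) = (1.393e-26)²/(2 × 1.673e-27 kg)
   KE ≈ 5.801e-26 J = 362.095 neV

This is an order-of-magnitude estimate of the ground state energy.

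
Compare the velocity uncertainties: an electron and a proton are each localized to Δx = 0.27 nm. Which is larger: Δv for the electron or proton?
The electron has the larger minimum velocity uncertainty, by a ratio of 1836.2.

For both particles, Δp_min = ℏ/(2Δx) = 1.953e-25 kg·m/s (same for both).

The velocity uncertainty is Δv = Δp/m:
- electron: Δv = 1.953e-25 / 9.109e-31 = 2.144e+05 m/s = 214.385 km/s
- proton: Δv = 1.953e-25 / 1.673e-27 = 1.168e+02 m/s = 116.757 m/s

Ratio: 2.144e+05 / 1.168e+02 = 1836.2

The lighter particle has larger velocity uncertainty because Δv ∝ 1/m.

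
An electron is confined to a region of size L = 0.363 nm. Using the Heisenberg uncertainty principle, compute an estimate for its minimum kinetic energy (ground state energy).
72.285 meV

Using the uncertainty principle to estimate ground state energy:

1. The position uncertainty is approximately the confinement size:
   Δx ≈ L = 3.630e-10 m

2. From ΔxΔp ≥ ℏ/2, the minimum momentum uncertainty is:
   Δp ≈ ℏ/(2L) = 1.453e-25 kg·m/s

3. The kinetic energy is approximately:
   KE ≈ (Δp)²/(2m) = (1.453e-25)²/(2 × 9.109e-31 kg)
   KE ≈ 1.158e-20 J = 72.285 meV

This is an order-of-magnitude estimate of the ground state energy.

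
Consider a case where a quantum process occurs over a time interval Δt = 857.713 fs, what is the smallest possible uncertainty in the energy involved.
383.702 μeV

Using the energy-time uncertainty principle:
ΔEΔt ≥ ℏ/2

The minimum uncertainty in energy is:
ΔE_min = ℏ/(2Δt)
ΔE_min = (1.055e-34 J·s) / (2 × 8.577e-13 s)
ΔE_min = 6.148e-23 J = 383.702 μeV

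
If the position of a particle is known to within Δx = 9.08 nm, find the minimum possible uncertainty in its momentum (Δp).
5.807 × 10^-27 kg·m/s

Using the Heisenberg uncertainty principle:
ΔxΔp ≥ ℏ/2

The minimum uncertainty in momentum is:
Δp_min = ℏ/(2Δx)
Δp_min = (1.055e-34 J·s) / (2 × 9.080e-09 m)
Δp_min = 5.807e-27 kg·m/s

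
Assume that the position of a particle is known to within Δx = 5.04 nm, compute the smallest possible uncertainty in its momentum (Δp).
1.046 × 10^-26 kg·m/s

Using the Heisenberg uncertainty principle:
ΔxΔp ≥ ℏ/2

The minimum uncertainty in momentum is:
Δp_min = ℏ/(2Δx)
Δp_min = (1.055e-34 J·s) / (2 × 5.040e-09 m)
Δp_min = 1.046e-26 kg·m/s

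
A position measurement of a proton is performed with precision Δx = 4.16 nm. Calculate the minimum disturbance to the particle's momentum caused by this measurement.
1.268 × 10^-26 kg·m/s

The uncertainty principle implies that measuring position disturbs momentum:
ΔxΔp ≥ ℏ/2

When we measure position with precision Δx, we necessarily introduce a momentum uncertainty:
Δp ≥ ℏ/(2Δx)
Δp_min = (1.055e-34 J·s) / (2 × 4.160e-09 m)
Δp_min = 1.268e-26 kg·m/s

The more precisely we measure position, the greater the momentum disturbance.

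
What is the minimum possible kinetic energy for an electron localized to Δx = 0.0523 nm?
3.482 eV

Localizing a particle requires giving it sufficient momentum uncertainty:

1. From uncertainty principle: Δp ≥ ℏ/(2Δx)
   Δp_min = (1.055e-34 J·s) / (2 × 5.230e-11 m)
   Δp_min = 1.008e-24 kg·m/s

2. This momentum uncertainty corresponds to kinetic energy:
   KE ≈ (Δp)²/(2m) = (1.008e-24)²/(2 × 9.109e-31 kg)
   KE = 5.579e-19 J = 3.482 eV

Tighter localization requires more energy.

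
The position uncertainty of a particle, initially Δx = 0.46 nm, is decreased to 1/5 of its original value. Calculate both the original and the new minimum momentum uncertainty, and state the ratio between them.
Original Δp_min = 1.146 × 10^-25 kg·m/s; new Δp'_min = 5.731 × 10^-25 kg·m/s; ratio Δp'_min/Δp_min = 5.

From the uncertainty principle ΔxΔp ≥ ℏ/2, the minimum momentum uncertainty is Δp_min = ℏ/(2Δx).

Original (Δx = 0.46 nm = 4.600e-10 m):
Δp_min = (1.055e-34 J·s)/(2 × 4.600e-10 m) = 1.146e-25 kg·m/s

When Δx → (1/5)Δx:
Δp'_min = ℏ/(2 × (1/5)Δx) = 5 × ℏ/(2Δx) = 5 × Δp_min
Δp'_min = 5 × 1.146e-25 kg·m/s = 5.731e-25 kg·m/s

Since Δp_min ∝ 1/Δx, when Δx is decreased to 1/5 of its original value, Δp_min increases to 5 times its original value.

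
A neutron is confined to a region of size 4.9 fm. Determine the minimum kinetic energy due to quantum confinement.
215.756 keV

Using the uncertainty principle:

1. Position uncertainty: Δx ≈ 4.900e-15 m
2. Minimum momentum uncertainty: Δp = ℏ/(2Δx) = 1.076e-20 kg·m/s
3. Minimum kinetic energy:
   KE = (Δp)²/(2m) = (1.076e-20)²/(2 × 1.675e-27 kg)
   KE = 3.457e-14 J = 215.756 keV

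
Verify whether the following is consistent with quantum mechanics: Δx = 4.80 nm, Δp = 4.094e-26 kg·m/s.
Yes, it satisfies the uncertainty principle.

Calculate the product ΔxΔp:
ΔxΔp = (4.800e-09 m) × (4.094e-26 kg·m/s)
ΔxΔp = 1.965e-34 J·s

Compare to the minimum allowed value ℏ/2:
ℏ/2 = 5.273e-35 J·s

Since ΔxΔp = 1.965e-34 J·s ≥ 5.273e-35 J·s = ℏ/2,
the measurement satisfies the uncertainty principle.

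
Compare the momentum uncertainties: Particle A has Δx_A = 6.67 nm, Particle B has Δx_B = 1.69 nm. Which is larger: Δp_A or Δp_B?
Particle B has the larger minimum momentum uncertainty, by a factor of 3.95.

For each particle, the minimum momentum uncertainty is Δp_min = ℏ/(2Δx):

Particle A: Δp_A = ℏ/(2×6.670e-09 m) = 7.905e-27 kg·m/s
Particle B: Δp_B = ℏ/(2×1.690e-09 m) = 3.120e-26 kg·m/s

Ratio: Δp_B/Δp_A = 3.95

Since Δp_min ∝ 1/Δx, the particle with smaller position uncertainty (B) has larger momentum uncertainty.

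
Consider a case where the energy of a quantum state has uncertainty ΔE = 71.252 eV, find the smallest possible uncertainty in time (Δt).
4.619 as

Using the energy-time uncertainty principle:
ΔEΔt ≥ ℏ/2

The minimum uncertainty in time is:
Δt_min = ℏ/(2ΔE)
Δt_min = (1.055e-34 J·s) / (2 × 1.142e-17 J)
Δt_min = 4.619e-18 s = 4.619 as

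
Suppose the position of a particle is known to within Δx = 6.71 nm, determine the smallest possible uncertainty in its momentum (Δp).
7.858 × 10^-27 kg·m/s

Using the Heisenberg uncertainty principle:
ΔxΔp ≥ ℏ/2

The minimum uncertainty in momentum is:
Δp_min = ℏ/(2Δx)
Δp_min = (1.055e-34 J·s) / (2 × 6.710e-09 m)
Δp_min = 7.858e-27 kg·m/s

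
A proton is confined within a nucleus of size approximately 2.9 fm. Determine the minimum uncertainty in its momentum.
1.818 × 10^-20 kg·m/s

Using the Heisenberg uncertainty principle:
ΔxΔp ≥ ℏ/2

With Δx ≈ L = 2.900e-15 m (the confinement size):
Δp_min = ℏ/(2Δx)
Δp_min = (1.055e-34 J·s) / (2 × 2.900e-15 m)
Δp_min = 1.818e-20 kg·m/s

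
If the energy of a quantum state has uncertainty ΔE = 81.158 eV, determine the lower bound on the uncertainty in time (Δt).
4.055 as

Using the energy-time uncertainty principle:
ΔEΔt ≥ ℏ/2

The minimum uncertainty in time is:
Δt_min = ℏ/(2ΔE)
Δt_min = (1.055e-34 J·s) / (2 × 1.300e-17 J)
Δt_min = 4.055e-18 s = 4.055 as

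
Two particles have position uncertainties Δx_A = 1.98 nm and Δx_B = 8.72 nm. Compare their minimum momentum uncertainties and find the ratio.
Particle A has the larger minimum momentum uncertainty, by a factor of 4.40.

For each particle, the minimum momentum uncertainty is Δp_min = ℏ/(2Δx):

Particle A: Δp_A = ℏ/(2×1.980e-09 m) = 2.663e-26 kg·m/s
Particle B: Δp_B = ℏ/(2×8.720e-09 m) = 6.047e-27 kg·m/s

Ratio: Δp_A/Δp_B = 4.40

Since Δp_min ∝ 1/Δx, the particle with smaller position uncertainty (A) has larger momentum uncertainty.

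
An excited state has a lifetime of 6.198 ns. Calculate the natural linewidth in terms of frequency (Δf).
12.839 MHz

Using the energy-time uncertainty principle and E = hf:
ΔEΔt ≥ ℏ/2
hΔf·Δt ≥ ℏ/2

The minimum frequency uncertainty is:
Δf = ℏ/(2hτ) = 1/(4πτ)
Δf = 1/(4π × 6.198e-09 s)
Δf = 1.284e+07 Hz = 12.839 MHz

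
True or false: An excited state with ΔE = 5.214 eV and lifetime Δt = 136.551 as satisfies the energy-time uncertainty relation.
Yes, it satisfies the uncertainty relation.

Calculate the product ΔEΔt:
ΔE = 5.214 eV = 8.354e-19 J
ΔEΔt = (8.354e-19 J) × (1.366e-16 s)
ΔEΔt = 1.141e-34 J·s

Compare to the minimum allowed value ℏ/2:
ℏ/2 = 5.273e-35 J·s

Since ΔEΔt = 1.141e-34 J·s ≥ 5.273e-35 J·s = ℏ/2,
this satisfies the uncertainty relation.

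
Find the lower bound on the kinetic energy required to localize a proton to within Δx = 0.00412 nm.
305.604 meV

Localizing a particle requires giving it sufficient momentum uncertainty:

1. From uncertainty principle: Δp ≥ ℏ/(2Δx)
   Δp_min = (1.055e-34 J·s) / (2 × 4.120e-12 m)
   Δp_min = 1.280e-23 kg·m/s

2. This momentum uncertainty corresponds to kinetic energy:
   KE ≈ (Δp)²/(2m) = (1.280e-23)²/(2 × 1.673e-27 kg)
   KE = 4.896e-20 J = 305.604 meV

Tighter localization requires more energy.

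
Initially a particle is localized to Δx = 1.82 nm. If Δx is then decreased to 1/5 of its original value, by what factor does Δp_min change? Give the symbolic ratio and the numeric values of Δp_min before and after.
Original Δp_min = 2.897 × 10^-26 kg·m/s; new Δp'_min = 1.449 × 10^-25 kg·m/s; ratio Δp'_min/Δp_min = 5.

From the uncertainty principle ΔxΔp ≥ ℏ/2, the minimum momentum uncertainty is Δp_min = ℏ/(2Δx).

Original (Δx = 1.82 nm = 1.820e-09 m):
Δp_min = (1.055e-34 J·s)/(2 × 1.820e-09 m) = 2.897e-26 kg·m/s

When Δx → (1/5)Δx:
Δp'_min = ℏ/(2 × (1/5)Δx) = 5 × ℏ/(2Δx) = 5 × Δp_min
Δp'_min = 5 × 2.897e-26 kg·m/s = 1.449e-25 kg·m/s

Since Δp_min ∝ 1/Δx, when Δx is decreased to 1/5 of its original value, Δp_min increases to 5 times its original value.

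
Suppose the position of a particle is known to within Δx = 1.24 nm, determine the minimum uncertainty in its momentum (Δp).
4.252 × 10^-26 kg·m/s

Using the Heisenberg uncertainty principle:
ΔxΔp ≥ ℏ/2

The minimum uncertainty in momentum is:
Δp_min = ℏ/(2Δx)
Δp_min = (1.055e-34 J·s) / (2 × 1.240e-09 m)
Δp_min = 4.252e-26 kg·m/s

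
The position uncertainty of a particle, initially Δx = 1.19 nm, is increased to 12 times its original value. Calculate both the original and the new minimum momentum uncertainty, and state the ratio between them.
Original Δp_min = 4.431 × 10^-26 kg·m/s; new Δp'_min = 3.692 × 10^-27 kg·m/s; ratio Δp'_min/Δp_min = 1/12.

From the uncertainty principle ΔxΔp ≥ ℏ/2, the minimum momentum uncertainty is Δp_min = ℏ/(2Δx).

Original (Δx = 1.19 nm = 1.190e-09 m):
Δp_min = (1.055e-34 J·s)/(2 × 1.190e-09 m) = 4.431e-26 kg·m/s

When Δx → 12Δx:
Δp'_min = ℏ/(2 × 12Δx) = (1/12) × ℏ/(2Δx) = (1/12) × Δp_min
Δp'_min = 1/12 × 4.431e-26 kg·m/s = 3.692e-27 kg·m/s

Since Δp_min ∝ 1/Δx, when Δx is increased to 12 times its original value, Δp_min decreases to 1/12 of its original value.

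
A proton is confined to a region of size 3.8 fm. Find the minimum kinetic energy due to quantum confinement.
359.242 keV

Using the uncertainty principle:

1. Position uncertainty: Δx ≈ 3.800e-15 m
2. Minimum momentum uncertainty: Δp = ℏ/(2Δx) = 1.388e-20 kg·m/s
3. Minimum kinetic energy:
   KE = (Δp)²/(2m) = (1.388e-20)²/(2 × 1.673e-27 kg)
   KE = 5.756e-14 J = 359.242 keV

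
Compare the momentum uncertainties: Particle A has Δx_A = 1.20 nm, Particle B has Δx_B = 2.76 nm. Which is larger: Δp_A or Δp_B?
Particle A has the larger minimum momentum uncertainty, by a factor of 2.30.

For each particle, the minimum momentum uncertainty is Δp_min = ℏ/(2Δx):

Particle A: Δp_A = ℏ/(2×1.200e-09 m) = 4.394e-26 kg·m/s
Particle B: Δp_B = ℏ/(2×2.760e-09 m) = 1.910e-26 kg·m/s

Ratio: Δp_A/Δp_B = 2.30

Since Δp_min ∝ 1/Δx, the particle with smaller position uncertainty (A) has larger momentum uncertainty.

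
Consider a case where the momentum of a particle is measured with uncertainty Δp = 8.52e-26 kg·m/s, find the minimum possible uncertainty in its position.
618.880 pm

Using the Heisenberg uncertainty principle:
ΔxΔp ≥ ℏ/2

The minimum uncertainty in position is:
Δx_min = ℏ/(2Δp)
Δx_min = (1.055e-34 J·s) / (2 × 8.520e-26 kg·m/s)
Δx_min = 6.189e-10 m = 618.880 pm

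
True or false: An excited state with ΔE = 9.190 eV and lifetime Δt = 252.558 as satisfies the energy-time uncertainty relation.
Yes, it satisfies the uncertainty relation.

Calculate the product ΔEΔt:
ΔE = 9.190 eV = 1.472e-18 J
ΔEΔt = (1.472e-18 J) × (2.526e-16 s)
ΔEΔt = 3.719e-34 J·s

Compare to the minimum allowed value ℏ/2:
ℏ/2 = 5.273e-35 J·s

Since ΔEΔt = 3.719e-34 J·s ≥ 5.273e-35 J·s = ℏ/2,
this satisfies the uncertainty relation.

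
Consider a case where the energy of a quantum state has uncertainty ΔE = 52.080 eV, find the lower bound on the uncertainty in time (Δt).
6.319 as

Using the energy-time uncertainty principle:
ΔEΔt ≥ ℏ/2

The minimum uncertainty in time is:
Δt_min = ℏ/(2ΔE)
Δt_min = (1.055e-34 J·s) / (2 × 8.344e-18 J)
Δt_min = 6.319e-18 s = 6.319 as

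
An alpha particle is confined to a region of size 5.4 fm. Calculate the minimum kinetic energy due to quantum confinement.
44.781 keV

Using the uncertainty principle:

1. Position uncertainty: Δx ≈ 5.400e-15 m
2. Minimum momentum uncertainty: Δp = ℏ/(2Δx) = 9.765e-21 kg·m/s
3. Minimum kinetic energy:
   KE = (Δp)²/(2m) = (9.765e-21)²/(2 × 6.645e-27 kg)
   KE = 7.175e-15 J = 44.781 keV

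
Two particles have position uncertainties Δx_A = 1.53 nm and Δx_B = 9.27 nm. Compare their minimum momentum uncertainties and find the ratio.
Particle A has the larger minimum momentum uncertainty, by a factor of 6.06.

For each particle, the minimum momentum uncertainty is Δp_min = ℏ/(2Δx):

Particle A: Δp_A = ℏ/(2×1.530e-09 m) = 3.446e-26 kg·m/s
Particle B: Δp_B = ℏ/(2×9.270e-09 m) = 5.688e-27 kg·m/s

Ratio: Δp_A/Δp_B = 6.06

Since Δp_min ∝ 1/Δx, the particle with smaller position uncertainty (A) has larger momentum uncertainty.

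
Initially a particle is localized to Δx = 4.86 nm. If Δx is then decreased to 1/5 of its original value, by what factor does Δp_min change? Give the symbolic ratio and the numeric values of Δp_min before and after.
Original Δp_min = 1.085 × 10^-26 kg·m/s; new Δp'_min = 5.425 × 10^-26 kg·m/s; ratio Δp'_min/Δp_min = 5.

From the uncertainty principle ΔxΔp ≥ ℏ/2, the minimum momentum uncertainty is Δp_min = ℏ/(2Δx).

Original (Δx = 4.86 nm = 4.860e-09 m):
Δp_min = (1.055e-34 J·s)/(2 × 4.860e-09 m) = 1.085e-26 kg·m/s

When Δx → (1/5)Δx:
Δp'_min = ℏ/(2 × (1/5)Δx) = 5 × ℏ/(2Δx) = 5 × Δp_min
Δp'_min = 5 × 1.085e-26 kg·m/s = 5.425e-26 kg·m/s

Since Δp_min ∝ 1/Δx, when Δx is decreased to 1/5 of its original value, Δp_min increases to 5 times its original value.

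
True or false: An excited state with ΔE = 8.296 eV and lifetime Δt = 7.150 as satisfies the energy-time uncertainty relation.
No, it violates the uncertainty relation.

Calculate the product ΔEΔt:
ΔE = 8.296 eV = 1.329e-18 J
ΔEΔt = (1.329e-18 J) × (7.150e-18 s)
ΔEΔt = 9.504e-36 J·s

Compare to the minimum allowed value ℏ/2:
ℏ/2 = 5.273e-35 J·s

Since ΔEΔt = 9.504e-36 J·s < 5.273e-35 J·s = ℏ/2,
this violates the uncertainty relation.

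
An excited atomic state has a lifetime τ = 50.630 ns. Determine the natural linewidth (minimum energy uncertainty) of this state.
6.500 neV

Using the energy-time uncertainty principle:
ΔEΔt ≥ ℏ/2

The lifetime τ represents the time uncertainty Δt.
The natural linewidth (minimum energy uncertainty) is:

ΔE = ℏ/(2τ)
ΔE = (1.055e-34 J·s) / (2 × 5.063e-08 s)
ΔE = 1.041e-27 J = 6.500 neV

This natural linewidth limits the precision of spectroscopic measurements.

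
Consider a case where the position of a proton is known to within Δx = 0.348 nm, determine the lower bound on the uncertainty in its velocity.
90.588 m/s

Using the Heisenberg uncertainty principle and Δp = mΔv:
ΔxΔp ≥ ℏ/2
Δx(mΔv) ≥ ℏ/2

The minimum uncertainty in velocity is:
Δv_min = ℏ/(2mΔx)
Δv_min = (1.055e-34 J·s) / (2 × 1.673e-27 kg × 3.480e-10 m)
Δv_min = 9.059e+01 m/s = 90.588 m/s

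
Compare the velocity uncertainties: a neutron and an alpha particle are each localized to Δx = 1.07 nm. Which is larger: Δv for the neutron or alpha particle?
The neutron has the larger minimum velocity uncertainty, by a ratio of 4.0.

For both particles, Δp_min = ℏ/(2Δx) = 4.928e-26 kg·m/s (same for both).

The velocity uncertainty is Δv = Δp/m:
- neutron: Δv = 4.928e-26 / 1.675e-27 = 2.942e+01 m/s = 29.422 m/s
- alpha particle: Δv = 4.928e-26 / 6.645e-27 = 7.416e+00 m/s = 7.416 m/s

Ratio: 2.942e+01 / 7.416e+00 = 4.0

The lighter particle has larger velocity uncertainty because Δv ∝ 1/m.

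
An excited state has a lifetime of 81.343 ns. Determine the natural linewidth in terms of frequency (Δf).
978.295 kHz

Using the energy-time uncertainty principle and E = hf:
ΔEΔt ≥ ℏ/2
hΔf·Δt ≥ ℏ/2

The minimum frequency uncertainty is:
Δf = ℏ/(2hτ) = 1/(4πτ)
Δf = 1/(4π × 8.134e-08 s)
Δf = 9.783e+05 Hz = 978.295 kHz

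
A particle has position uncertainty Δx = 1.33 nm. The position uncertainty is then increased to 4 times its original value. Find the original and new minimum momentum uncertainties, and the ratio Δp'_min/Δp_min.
Original Δp_min = 3.965 × 10^-26 kg·m/s; new Δp'_min = 9.911 × 10^-27 kg·m/s; ratio Δp'_min/Δp_min = 1/4.

From the uncertainty principle ΔxΔp ≥ ℏ/2, the minimum momentum uncertainty is Δp_min = ℏ/(2Δx).

Original (Δx = 1.33 nm = 1.330e-09 m):
Δp_min = (1.055e-34 J·s)/(2 × 1.330e-09 m) = 3.965e-26 kg·m/s

When Δx → 4Δx:
Δp'_min = ℏ/(2 × 4Δx) = (1/4) × ℏ/(2Δx) = (1/4) × Δp_min
Δp'_min = 1/4 × 3.965e-26 kg·m/s = 9.911e-27 kg·m/s

Since Δp_min ∝ 1/Δx, when Δx is increased to 4 times its original value, Δp_min decreases to 1/4 of its original value.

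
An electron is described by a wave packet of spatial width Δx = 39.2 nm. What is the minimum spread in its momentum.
1.345 × 10^-27 kg·m/s

For a wave packet, the spatial width Δx and momentum spread Δp are related by the uncertainty principle:
ΔxΔp ≥ ℏ/2

The minimum momentum spread is:
Δp_min = ℏ/(2Δx)
Δp_min = (1.055e-34 J·s) / (2 × 3.920e-08 m)
Δp_min = 1.345e-27 kg·m/s

A wave packet cannot have both a well-defined position and well-defined momentum.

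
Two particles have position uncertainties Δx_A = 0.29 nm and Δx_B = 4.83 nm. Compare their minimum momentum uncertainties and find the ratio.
Particle A has the larger minimum momentum uncertainty, by a factor of 16.66.

For each particle, the minimum momentum uncertainty is Δp_min = ℏ/(2Δx):

Particle A: Δp_A = ℏ/(2×2.900e-10 m) = 1.818e-25 kg·m/s
Particle B: Δp_B = ℏ/(2×4.830e-09 m) = 1.092e-26 kg·m/s

Ratio: Δp_A/Δp_B = 16.66

Since Δp_min ∝ 1/Δx, the particle with smaller position uncertainty (A) has larger momentum uncertainty.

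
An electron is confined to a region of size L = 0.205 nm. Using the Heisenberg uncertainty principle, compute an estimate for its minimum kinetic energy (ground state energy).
226.650 meV

Using the uncertainty principle to estimate ground state energy:

1. The position uncertainty is approximately the confinement size:
   Δx ≈ L = 2.050e-10 m

2. From ΔxΔp ≥ ℏ/2, the minimum momentum uncertainty is:
   Δp ≈ ℏ/(2L) = 2.572e-25 kg·m/s

3. The kinetic energy is approximately:
   KE ≈ (Δp)²/(2m) = (2.572e-25)²/(2 × 9.109e-31 kg)
   KE ≈ 3.631e-20 J = 226.650 meV

This is an order-of-magnitude estimate of the ground state energy.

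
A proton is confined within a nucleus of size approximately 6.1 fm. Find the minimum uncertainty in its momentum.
8.644 × 10^-21 kg·m/s

Using the Heisenberg uncertainty principle:
ΔxΔp ≥ ℏ/2

With Δx ≈ L = 6.100e-15 m (the confinement size):
Δp_min = ℏ/(2Δx)
Δp_min = (1.055e-34 J·s) / (2 × 6.100e-15 m)
Δp_min = 8.644e-21 kg·m/s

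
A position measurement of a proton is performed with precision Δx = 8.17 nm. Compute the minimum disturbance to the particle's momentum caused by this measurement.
6.454 × 10^-27 kg·m/s

The uncertainty principle implies that measuring position disturbs momentum:
ΔxΔp ≥ ℏ/2

When we measure position with precision Δx, we necessarily introduce a momentum uncertainty:
Δp ≥ ℏ/(2Δx)
Δp_min = (1.055e-34 J·s) / (2 × 8.170e-09 m)
Δp_min = 6.454e-27 kg·m/s

The more precisely we measure position, the greater the momentum disturbance.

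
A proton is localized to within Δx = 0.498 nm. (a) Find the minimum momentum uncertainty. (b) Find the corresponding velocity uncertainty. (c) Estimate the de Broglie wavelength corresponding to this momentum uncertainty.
(a) Δp_min = 1.059 × 10^-25 kg·m/s
(b) Δv_min = 63.302 m/s
(c) λ_dB = 6.258 nm

Step-by-step:

(a) From the uncertainty principle:
Δp_min = ℏ/(2Δx) = (1.055e-34 J·s)/(2 × 4.980e-10 m) = 1.059e-25 kg·m/s

(b) The velocity uncertainty:
Δv = Δp/m = (1.059e-25 kg·m/s)/(1.673e-27 kg) = 6.330e+01 m/s = 63.302 m/s

(c) The de Broglie wavelength for this momentum:
λ = h/p = (6.626e-34 J·s)/(1.059e-25 kg·m/s) = 6.258e-09 m = 6.258 nm

Note: The de Broglie wavelength is comparable to the localization size, as expected from wave-particle duality.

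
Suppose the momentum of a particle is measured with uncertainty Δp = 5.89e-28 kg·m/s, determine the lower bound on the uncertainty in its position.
89.522 nm

Using the Heisenberg uncertainty principle:
ΔxΔp ≥ ℏ/2

The minimum uncertainty in position is:
Δx_min = ℏ/(2Δp)
Δx_min = (1.055e-34 J·s) / (2 × 5.890e-28 kg·m/s)
Δx_min = 8.952e-08 m = 89.522 nm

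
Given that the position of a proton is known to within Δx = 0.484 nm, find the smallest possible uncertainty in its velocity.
65.133 m/s

Using the Heisenberg uncertainty principle and Δp = mΔv:
ΔxΔp ≥ ℏ/2
Δx(mΔv) ≥ ℏ/2

The minimum uncertainty in velocity is:
Δv_min = ℏ/(2mΔx)
Δv_min = (1.055e-34 J·s) / (2 × 1.673e-27 kg × 4.840e-10 m)
Δv_min = 6.513e+01 m/s = 65.133 m/s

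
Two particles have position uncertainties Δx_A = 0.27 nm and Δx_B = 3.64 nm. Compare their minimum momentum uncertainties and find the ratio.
Particle A has the larger minimum momentum uncertainty, by a factor of 13.48.

For each particle, the minimum momentum uncertainty is Δp_min = ℏ/(2Δx):

Particle A: Δp_A = ℏ/(2×2.700e-10 m) = 1.953e-25 kg·m/s
Particle B: Δp_B = ℏ/(2×3.640e-09 m) = 1.449e-26 kg·m/s

Ratio: Δp_A/Δp_B = 13.48

Since Δp_min ∝ 1/Δx, the particle with smaller position uncertainty (A) has larger momentum uncertainty.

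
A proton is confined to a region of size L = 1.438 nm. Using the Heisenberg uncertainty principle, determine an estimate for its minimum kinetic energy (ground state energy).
2.509 μeV

Using the uncertainty principle to estimate ground state energy:

1. The position uncertainty is approximately the confinement size:
   Δx ≈ L = 1.438e-09 m

2. From ΔxΔp ≥ ℏ/2, the minimum momentum uncertainty is:
   Δp ≈ ℏ/(2L) = 3.667e-26 kg·m/s

3. The kinetic energy is approximately:
   KE ≈ (Δp)²/(2m) = (3.667e-26)²/(2 × 1.673e-27 kg)
   KE ≈ 4.019e-25 J = 2.509 μeV

This is an order-of-magnitude estimate of the ground state energy.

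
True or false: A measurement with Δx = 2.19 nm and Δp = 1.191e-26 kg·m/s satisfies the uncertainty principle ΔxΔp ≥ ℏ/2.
No, it violates the uncertainty principle (impossible measurement).

Calculate the product ΔxΔp:
ΔxΔp = (2.190e-09 m) × (1.191e-26 kg·m/s)
ΔxΔp = 2.608e-35 J·s

Compare to the minimum allowed value ℏ/2:
ℏ/2 = 5.273e-35 J·s

Since ΔxΔp = 2.608e-35 J·s < 5.273e-35 J·s = ℏ/2,
the measurement violates the uncertainty principle.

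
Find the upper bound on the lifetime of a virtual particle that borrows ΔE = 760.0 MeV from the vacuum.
4.330 × 10^-25 s

Using the energy-time uncertainty principle:
ΔEΔt ≥ ℏ/2

For a virtual particle borrowing energy ΔE, the maximum lifetime is:
Δt_max = ℏ/(2ΔE)

Converting energy:
ΔE = 760.0 MeV = 1.218e-10 J

Δt_max = (1.055e-34 J·s) / (2 × 1.218e-10 J)
Δt_max = 4.330e-25 s = 4.330 × 10^-25 s

Virtual particles with higher borrowed energy exist for shorter times.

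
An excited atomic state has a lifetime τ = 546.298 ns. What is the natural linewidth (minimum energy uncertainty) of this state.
602.429 peV

Using the energy-time uncertainty principle:
ΔEΔt ≥ ℏ/2

The lifetime τ represents the time uncertainty Δt.
The natural linewidth (minimum energy uncertainty) is:

ΔE = ℏ/(2τ)
ΔE = (1.055e-34 J·s) / (2 × 5.463e-07 s)
ΔE = 9.652e-29 J = 602.429 peV

This natural linewidth limits the precision of spectroscopic measurements.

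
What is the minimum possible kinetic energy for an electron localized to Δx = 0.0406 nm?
5.778 eV

Localizing a particle requires giving it sufficient momentum uncertainty:

1. From uncertainty principle: Δp ≥ ℏ/(2Δx)
   Δp_min = (1.055e-34 J·s) / (2 × 4.060e-11 m)
   Δp_min = 1.299e-24 kg·m/s

2. This momentum uncertainty corresponds to kinetic energy:
   KE ≈ (Δp)²/(2m) = (1.299e-24)²/(2 × 9.109e-31 kg)
   KE = 9.258e-19 J = 5.778 eV

Tighter localization requires more energy.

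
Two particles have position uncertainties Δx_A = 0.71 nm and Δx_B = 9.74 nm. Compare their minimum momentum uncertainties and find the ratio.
Particle A has the larger minimum momentum uncertainty, by a factor of 13.72.

For each particle, the minimum momentum uncertainty is Δp_min = ℏ/(2Δx):

Particle A: Δp_A = ℏ/(2×7.100e-10 m) = 7.427e-26 kg·m/s
Particle B: Δp_B = ℏ/(2×9.740e-09 m) = 5.414e-27 kg·m/s

Ratio: Δp_A/Δp_B = 13.72

Since Δp_min ∝ 1/Δx, the particle with smaller position uncertainty (A) has larger momentum uncertainty.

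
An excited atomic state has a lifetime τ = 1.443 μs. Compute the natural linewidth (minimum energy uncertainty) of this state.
228.071 peV

Using the energy-time uncertainty principle:
ΔEΔt ≥ ℏ/2

The lifetime τ represents the time uncertainty Δt.
The natural linewidth (minimum energy uncertainty) is:

ΔE = ℏ/(2τ)
ΔE = (1.055e-34 J·s) / (2 × 1.443e-06 s)
ΔE = 3.654e-29 J = 228.071 peV

This natural linewidth limits the precision of spectroscopic measurements.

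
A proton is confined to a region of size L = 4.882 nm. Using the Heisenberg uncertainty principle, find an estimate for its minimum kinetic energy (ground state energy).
217.650 neV

Using the uncertainty principle to estimate ground state energy:

1. The position uncertainty is approximately the confinement size:
   Δx ≈ L = 4.882e-09 m

2. From ΔxΔp ≥ ℏ/2, the minimum momentum uncertainty is:
   Δp ≈ ℏ/(2L) = 1.080e-26 kg·m/s

3. The kinetic energy is approximately:
   KE ≈ (Δp)²/(2m) = (1.080e-26)²/(2 × 1.673e-27 kg)
   KE ≈ 3.487e-26 J = 217.650 neV

This is an order-of-magnitude estimate of the ground state energy.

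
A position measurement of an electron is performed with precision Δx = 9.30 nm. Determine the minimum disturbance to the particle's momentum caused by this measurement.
5.670 × 10^-27 kg·m/s

The uncertainty principle implies that measuring position disturbs momentum:
ΔxΔp ≥ ℏ/2

When we measure position with precision Δx, we necessarily introduce a momentum uncertainty:
Δp ≥ ℏ/(2Δx)
Δp_min = (1.055e-34 J·s) / (2 × 9.300e-09 m)
Δp_min = 5.670e-27 kg·m/s

The more precisely we measure position, the greater the momentum disturbance.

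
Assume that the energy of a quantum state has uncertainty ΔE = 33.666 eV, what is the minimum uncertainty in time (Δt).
9.776 as

Using the energy-time uncertainty principle:
ΔEΔt ≥ ℏ/2

The minimum uncertainty in time is:
Δt_min = ℏ/(2ΔE)
Δt_min = (1.055e-34 J·s) / (2 × 5.394e-18 J)
Δt_min = 9.776e-18 s = 9.776 as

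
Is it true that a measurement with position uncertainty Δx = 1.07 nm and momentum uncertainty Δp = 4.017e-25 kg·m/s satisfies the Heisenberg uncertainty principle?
Yes, it satisfies the uncertainty principle.

Calculate the product ΔxΔp:
ΔxΔp = (1.070e-09 m) × (4.017e-25 kg·m/s)
ΔxΔp = 4.298e-34 J·s

Compare to the minimum allowed value ℏ/2:
ℏ/2 = 5.273e-35 J·s

Since ΔxΔp = 4.298e-34 J·s ≥ 5.273e-35 J·s = ℏ/2,
the measurement satisfies the uncertainty principle.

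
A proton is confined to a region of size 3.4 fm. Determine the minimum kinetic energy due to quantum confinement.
448.742 keV

Using the uncertainty principle:

1. Position uncertainty: Δx ≈ 3.400e-15 m
2. Minimum momentum uncertainty: Δp = ℏ/(2Δx) = 1.551e-20 kg·m/s
3. Minimum kinetic energy:
   KE = (Δp)²/(2m) = (1.551e-20)²/(2 × 1.673e-27 kg)
   KE = 7.190e-14 J = 448.742 keV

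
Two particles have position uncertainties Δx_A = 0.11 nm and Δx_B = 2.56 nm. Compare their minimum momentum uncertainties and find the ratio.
Particle A has the larger minimum momentum uncertainty, by a factor of 23.27.

For each particle, the minimum momentum uncertainty is Δp_min = ℏ/(2Δx):

Particle A: Δp_A = ℏ/(2×1.100e-10 m) = 4.794e-25 kg·m/s
Particle B: Δp_B = ℏ/(2×2.560e-09 m) = 2.060e-26 kg·m/s

Ratio: Δp_A/Δp_B = 23.27

Since Δp_min ∝ 1/Δx, the particle with smaller position uncertainty (A) has larger momentum uncertainty.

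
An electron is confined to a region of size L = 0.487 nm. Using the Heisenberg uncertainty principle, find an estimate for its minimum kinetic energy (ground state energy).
40.161 meV

Using the uncertainty principle to estimate ground state energy:

1. The position uncertainty is approximately the confinement size:
   Δx ≈ L = 4.870e-10 m

2. From ΔxΔp ≥ ℏ/2, the minimum momentum uncertainty is:
   Δp ≈ ℏ/(2L) = 1.083e-25 kg·m/s

3. The kinetic energy is approximately:
   KE ≈ (Δp)²/(2m) = (1.083e-25)²/(2 × 9.109e-31 kg)
   KE ≈ 6.435e-21 J = 40.161 meV

This is an order-of-magnitude estimate of the ground state energy.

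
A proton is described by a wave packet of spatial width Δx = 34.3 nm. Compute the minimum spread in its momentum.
1.537 × 10^-27 kg·m/s

For a wave packet, the spatial width Δx and momentum spread Δp are related by the uncertainty principle:
ΔxΔp ≥ ℏ/2

The minimum momentum spread is:
Δp_min = ℏ/(2Δx)
Δp_min = (1.055e-34 J·s) / (2 × 3.430e-08 m)
Δp_min = 1.537e-27 kg·m/s

A wave packet cannot have both a well-defined position and well-defined momentum.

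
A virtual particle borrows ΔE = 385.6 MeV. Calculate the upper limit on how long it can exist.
8.535 × 10^-25 s

Using the energy-time uncertainty principle:
ΔEΔt ≥ ℏ/2

For a virtual particle borrowing energy ΔE, the maximum lifetime is:
Δt_max = ℏ/(2ΔE)

Converting energy:
ΔE = 385.6 MeV = 6.178e-11 J

Δt_max = (1.055e-34 J·s) / (2 × 6.178e-11 J)
Δt_max = 8.535e-25 s = 8.535 × 10^-25 s

Virtual particles with higher borrowed energy exist for shorter times.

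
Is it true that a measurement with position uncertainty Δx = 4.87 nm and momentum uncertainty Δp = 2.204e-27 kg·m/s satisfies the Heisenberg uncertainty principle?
No, it violates the uncertainty principle (impossible measurement).

Calculate the product ΔxΔp:
ΔxΔp = (4.870e-09 m) × (2.204e-27 kg·m/s)
ΔxΔp = 1.073e-35 J·s

Compare to the minimum allowed value ℏ/2:
ℏ/2 = 5.273e-35 J·s

Since ΔxΔp = 1.073e-35 J·s < 5.273e-35 J·s = ℏ/2,
the measurement violates the uncertainty principle.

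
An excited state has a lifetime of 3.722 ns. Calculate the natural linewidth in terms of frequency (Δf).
21.380 MHz

Using the energy-time uncertainty principle and E = hf:
ΔEΔt ≥ ℏ/2
hΔf·Δt ≥ ℏ/2

The minimum frequency uncertainty is:
Δf = ℏ/(2hτ) = 1/(4πτ)
Δf = 1/(4π × 3.722e-09 s)
Δf = 2.138e+07 Hz = 21.380 MHz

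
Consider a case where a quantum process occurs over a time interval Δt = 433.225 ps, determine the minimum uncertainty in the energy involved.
759.665 neV

Using the energy-time uncertainty principle:
ΔEΔt ≥ ℏ/2

The minimum uncertainty in energy is:
ΔE_min = ℏ/(2Δt)
ΔE_min = (1.055e-34 J·s) / (2 × 4.332e-10 s)
ΔE_min = 1.217e-25 J = 759.665 neV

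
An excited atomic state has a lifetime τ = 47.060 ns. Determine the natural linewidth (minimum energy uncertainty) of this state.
6.993 neV

Using the energy-time uncertainty principle:
ΔEΔt ≥ ℏ/2

The lifetime τ represents the time uncertainty Δt.
The natural linewidth (minimum energy uncertainty) is:

ΔE = ℏ/(2τ)
ΔE = (1.055e-34 J·s) / (2 × 4.706e-08 s)
ΔE = 1.120e-27 J = 6.993 neV

This natural linewidth limits the precision of spectroscopic measurements.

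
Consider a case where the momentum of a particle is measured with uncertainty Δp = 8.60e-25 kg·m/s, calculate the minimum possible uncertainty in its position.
61.312 pm

Using the Heisenberg uncertainty principle:
ΔxΔp ≥ ℏ/2

The minimum uncertainty in position is:
Δx_min = ℏ/(2Δp)
Δx_min = (1.055e-34 J·s) / (2 × 8.600e-25 kg·m/s)
Δx_min = 6.131e-11 m = 61.312 pm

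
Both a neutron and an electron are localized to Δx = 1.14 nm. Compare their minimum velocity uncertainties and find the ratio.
The electron has the larger minimum velocity uncertainty, by a ratio of 1838.7.

For both particles, Δp_min = ℏ/(2Δx) = 4.625e-26 kg·m/s (same for both).

The velocity uncertainty is Δv = Δp/m:
- neutron: Δv = 4.625e-26 / 1.675e-27 = 2.762e+01 m/s = 27.615 m/s
- electron: Δv = 4.625e-26 / 9.109e-31 = 5.078e+04 m/s = 50.775 km/s

Ratio: 5.078e+04 / 2.762e+01 = 1838.7

The lighter particle has larger velocity uncertainty because Δv ∝ 1/m.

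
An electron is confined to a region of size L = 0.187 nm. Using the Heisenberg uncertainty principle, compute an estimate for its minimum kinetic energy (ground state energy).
272.383 meV

Using the uncertainty principle to estimate ground state energy:

1. The position uncertainty is approximately the confinement size:
   Δx ≈ L = 1.870e-10 m

2. From ΔxΔp ≥ ℏ/2, the minimum momentum uncertainty is:
   Δp ≈ ℏ/(2L) = 2.820e-25 kg·m/s

3. The kinetic energy is approximately:
   KE ≈ (Δp)²/(2m) = (2.820e-25)²/(2 × 9.109e-31 kg)
   KE ≈ 4.364e-20 J = 272.383 meV

This is an order-of-magnitude estimate of the ground state energy.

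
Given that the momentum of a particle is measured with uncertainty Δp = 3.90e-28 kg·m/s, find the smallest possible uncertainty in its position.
135.202 nm

Using the Heisenberg uncertainty principle:
ΔxΔp ≥ ℏ/2

The minimum uncertainty in position is:
Δx_min = ℏ/(2Δp)
Δx_min = (1.055e-34 J·s) / (2 × 3.900e-28 kg·m/s)
Δx_min = 1.352e-07 m = 135.202 nm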